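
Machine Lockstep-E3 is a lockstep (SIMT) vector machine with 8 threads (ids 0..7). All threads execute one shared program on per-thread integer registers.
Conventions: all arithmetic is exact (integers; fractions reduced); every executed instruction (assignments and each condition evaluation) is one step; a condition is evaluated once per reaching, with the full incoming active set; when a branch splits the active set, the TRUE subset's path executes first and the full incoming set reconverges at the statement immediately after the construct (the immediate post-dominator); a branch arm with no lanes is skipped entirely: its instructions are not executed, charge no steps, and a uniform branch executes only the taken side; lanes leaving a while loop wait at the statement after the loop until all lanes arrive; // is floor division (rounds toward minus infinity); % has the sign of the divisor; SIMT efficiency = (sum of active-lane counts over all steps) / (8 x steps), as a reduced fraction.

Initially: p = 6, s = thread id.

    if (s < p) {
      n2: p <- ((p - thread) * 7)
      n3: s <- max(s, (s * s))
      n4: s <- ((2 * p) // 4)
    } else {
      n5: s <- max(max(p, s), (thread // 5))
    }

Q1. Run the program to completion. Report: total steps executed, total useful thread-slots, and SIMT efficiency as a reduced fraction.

Answer: 5 steps, 28 useful, 7/10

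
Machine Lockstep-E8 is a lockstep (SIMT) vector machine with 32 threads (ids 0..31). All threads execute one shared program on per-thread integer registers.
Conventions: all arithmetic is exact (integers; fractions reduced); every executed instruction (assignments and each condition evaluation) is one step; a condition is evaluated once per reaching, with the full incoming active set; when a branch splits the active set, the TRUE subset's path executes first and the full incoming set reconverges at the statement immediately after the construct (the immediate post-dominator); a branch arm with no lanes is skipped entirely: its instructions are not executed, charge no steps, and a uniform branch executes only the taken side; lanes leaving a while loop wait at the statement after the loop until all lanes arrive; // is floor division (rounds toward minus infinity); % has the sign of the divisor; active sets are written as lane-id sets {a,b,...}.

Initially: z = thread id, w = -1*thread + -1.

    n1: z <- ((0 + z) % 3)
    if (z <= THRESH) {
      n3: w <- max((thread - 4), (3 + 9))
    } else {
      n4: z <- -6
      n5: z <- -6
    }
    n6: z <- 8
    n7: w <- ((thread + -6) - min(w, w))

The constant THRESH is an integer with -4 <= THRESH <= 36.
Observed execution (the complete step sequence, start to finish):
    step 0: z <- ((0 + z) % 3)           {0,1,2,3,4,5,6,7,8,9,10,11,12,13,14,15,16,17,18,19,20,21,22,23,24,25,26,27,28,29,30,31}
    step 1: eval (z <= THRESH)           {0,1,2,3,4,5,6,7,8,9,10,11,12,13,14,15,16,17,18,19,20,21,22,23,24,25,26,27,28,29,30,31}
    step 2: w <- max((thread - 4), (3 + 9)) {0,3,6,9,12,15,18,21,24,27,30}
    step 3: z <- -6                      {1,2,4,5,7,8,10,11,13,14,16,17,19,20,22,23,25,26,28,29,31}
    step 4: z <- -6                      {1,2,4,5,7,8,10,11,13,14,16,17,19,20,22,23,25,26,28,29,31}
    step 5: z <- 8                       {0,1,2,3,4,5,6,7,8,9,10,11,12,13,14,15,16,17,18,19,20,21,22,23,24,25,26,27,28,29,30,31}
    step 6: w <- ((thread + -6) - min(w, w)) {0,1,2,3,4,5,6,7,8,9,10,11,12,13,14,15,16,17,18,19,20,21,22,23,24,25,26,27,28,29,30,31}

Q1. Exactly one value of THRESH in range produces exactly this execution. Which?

Answer: THRESH = 0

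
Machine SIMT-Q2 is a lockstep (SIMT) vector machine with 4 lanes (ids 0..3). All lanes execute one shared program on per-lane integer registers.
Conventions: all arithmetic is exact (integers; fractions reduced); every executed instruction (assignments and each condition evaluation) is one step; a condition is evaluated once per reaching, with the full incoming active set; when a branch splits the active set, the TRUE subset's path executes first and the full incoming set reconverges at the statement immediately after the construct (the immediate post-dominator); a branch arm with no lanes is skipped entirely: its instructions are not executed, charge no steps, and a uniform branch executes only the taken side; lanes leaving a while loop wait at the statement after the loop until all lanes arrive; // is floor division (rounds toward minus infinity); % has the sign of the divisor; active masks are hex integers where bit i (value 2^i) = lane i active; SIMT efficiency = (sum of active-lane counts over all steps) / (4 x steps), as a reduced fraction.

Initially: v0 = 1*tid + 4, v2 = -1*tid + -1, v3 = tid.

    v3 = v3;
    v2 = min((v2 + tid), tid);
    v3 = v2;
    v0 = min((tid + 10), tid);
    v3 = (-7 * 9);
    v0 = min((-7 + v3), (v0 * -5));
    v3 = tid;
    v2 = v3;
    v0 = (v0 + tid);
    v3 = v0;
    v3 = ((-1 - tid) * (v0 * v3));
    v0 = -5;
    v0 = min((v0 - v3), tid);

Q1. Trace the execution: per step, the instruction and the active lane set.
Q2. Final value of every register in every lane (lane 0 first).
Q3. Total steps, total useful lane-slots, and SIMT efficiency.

step 0: v3 <- v3                     0xf
step 1: v2 <- min((v2 + tid), tid)   0xf
step 2: v3 <- v2                     0xf
step 3: v0 <- min((tid + 10), tid)   0xf
step 4: v3 <- (-7 * 9)               0xf
step 5: v0 <- min((-7 + v3), (v0 * -5)) 0xf
step 6: v3 <- tid                    0xf
step 7: v2 <- v3                     0xf
step 8: v0 <- (v0 + tid)             0xf
step 9: v3 <- v0                     0xf
step 10: v3 <- ((-1 - tid) * (v0 * v3)) 0xf
step 11: v0 <- -5                     0xf
step 12: v0 <- min((v0 - v3), tid)    0xf

Answer: 13 steps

v0: 0,1,2,3
v2: 0,1,2,3
v3: -4900,-9522,-13872,-17956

steps = 13; useful = 52; efficiency = 52/52 = 1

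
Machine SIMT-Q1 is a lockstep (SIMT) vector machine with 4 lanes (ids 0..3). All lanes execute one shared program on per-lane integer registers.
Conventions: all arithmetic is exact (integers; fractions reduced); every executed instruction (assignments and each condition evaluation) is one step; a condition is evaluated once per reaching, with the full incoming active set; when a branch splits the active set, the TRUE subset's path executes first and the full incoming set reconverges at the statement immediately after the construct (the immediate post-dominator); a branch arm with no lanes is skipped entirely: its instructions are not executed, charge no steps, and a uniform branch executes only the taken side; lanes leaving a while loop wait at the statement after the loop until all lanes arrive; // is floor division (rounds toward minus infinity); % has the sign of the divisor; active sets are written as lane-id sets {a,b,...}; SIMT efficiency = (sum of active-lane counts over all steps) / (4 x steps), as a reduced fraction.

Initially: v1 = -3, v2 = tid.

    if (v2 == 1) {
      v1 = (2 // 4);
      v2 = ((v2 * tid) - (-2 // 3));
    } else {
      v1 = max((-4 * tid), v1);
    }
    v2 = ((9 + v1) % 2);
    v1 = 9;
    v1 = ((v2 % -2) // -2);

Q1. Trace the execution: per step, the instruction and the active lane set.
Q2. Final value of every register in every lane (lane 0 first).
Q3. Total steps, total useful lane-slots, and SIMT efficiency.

step 0: eval (v2 == 1)               {0,1,2,3}
step 1: v1 <- (2 // 4)               {1}
step 2: v2 <- ((v2 * tid) - (-2 // 3)) {1}
step 3: v1 <- max((-4 * tid), v1)    {0,2,3}
step 4: v2 <- ((9 + v1) % 2)         {0,1,2,3}
step 5: v1 <- 9                      {0,1,2,3}
step 6: v1 <- ((v2 % -2) // -2)      {0,1,2,3}

Answer: 7 steps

v1: 0,0,0,0
v2: 1,1,0,0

steps = 7; useful = 21; efficiency = 21/28 = 3/4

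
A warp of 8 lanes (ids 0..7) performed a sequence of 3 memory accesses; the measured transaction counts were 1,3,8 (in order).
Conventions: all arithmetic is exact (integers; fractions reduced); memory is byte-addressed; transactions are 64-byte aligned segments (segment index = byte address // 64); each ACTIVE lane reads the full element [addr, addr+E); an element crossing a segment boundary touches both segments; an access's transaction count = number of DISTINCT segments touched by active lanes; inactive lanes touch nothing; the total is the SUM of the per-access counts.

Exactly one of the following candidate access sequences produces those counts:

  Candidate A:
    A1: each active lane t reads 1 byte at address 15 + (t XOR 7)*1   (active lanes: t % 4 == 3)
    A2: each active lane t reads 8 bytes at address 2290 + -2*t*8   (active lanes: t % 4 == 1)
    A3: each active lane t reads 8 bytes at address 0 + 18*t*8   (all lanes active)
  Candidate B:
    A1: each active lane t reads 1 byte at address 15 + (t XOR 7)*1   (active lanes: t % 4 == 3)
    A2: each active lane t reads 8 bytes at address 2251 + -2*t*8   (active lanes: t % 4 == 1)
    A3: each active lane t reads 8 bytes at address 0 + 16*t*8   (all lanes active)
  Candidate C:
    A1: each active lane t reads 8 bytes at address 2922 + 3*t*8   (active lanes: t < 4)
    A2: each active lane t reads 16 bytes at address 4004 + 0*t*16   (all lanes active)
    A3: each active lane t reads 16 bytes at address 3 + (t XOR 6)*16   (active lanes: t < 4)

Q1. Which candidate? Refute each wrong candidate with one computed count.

A: A2 gives 2 transactions, not 3
C: A1 gives 2 transactions, not 1
B: all counts match (1,3,8)

Answer: B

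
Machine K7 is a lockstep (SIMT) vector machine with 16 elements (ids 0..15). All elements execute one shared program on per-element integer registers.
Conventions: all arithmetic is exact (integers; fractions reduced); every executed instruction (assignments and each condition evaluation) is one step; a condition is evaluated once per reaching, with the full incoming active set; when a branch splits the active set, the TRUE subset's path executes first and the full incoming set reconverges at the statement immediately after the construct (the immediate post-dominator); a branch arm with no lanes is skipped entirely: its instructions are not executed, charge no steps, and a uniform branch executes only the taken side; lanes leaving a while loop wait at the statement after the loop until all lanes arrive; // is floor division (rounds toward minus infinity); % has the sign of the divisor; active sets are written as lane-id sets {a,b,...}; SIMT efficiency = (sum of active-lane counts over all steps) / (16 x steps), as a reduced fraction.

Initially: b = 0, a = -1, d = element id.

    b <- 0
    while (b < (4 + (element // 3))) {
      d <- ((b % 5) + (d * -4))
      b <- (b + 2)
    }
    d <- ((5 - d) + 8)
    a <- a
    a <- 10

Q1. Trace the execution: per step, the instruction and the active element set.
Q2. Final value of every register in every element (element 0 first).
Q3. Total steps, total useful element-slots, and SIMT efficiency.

step 0: b <- 0                       {0,1,2,3,4,5,6,7,8,9,10,11,12,13,14,15}
step 1: eval (b < (4 + (element // 3))) {0,1,2,3,4,5,6,7,8,9,10,11,12,13,14,15}
step 2: d <- ((b % 5) + (d * -4))    {0,1,2,3,4,5,6,7,8,9,10,11,12,13,14,15}
step 3: b <- (b + 2)                 {0,1,2,3,4,5,6,7,8,9,10,11,12,13,14,15}
step 4: eval (b < (4 + (element // 3))) {0,1,2,3,4,5,6,7,8,9,10,11,12,13,14,15}
step 5: d <- ((b % 5) + (d * -4))    {0,1,2,3,4,5,6,7,8,9,10,11,12,13,14,15}
step 6: b <- (b + 2)                 {0,1,2,3,4,5,6,7,8,9,10,11,12,13,14,15}
step 7: eval (b < (4 + (element // 3))) {0,1,2,3,4,5,6,7,8,9,10,11,12,13,14,15}
step 8: d <- ((b % 5) + (d * -4))    {3,4,5,6,7,8,9,10,11,12,13,14,15}
step 9: b <- (b + 2)                 {3,4,5,6,7,8,9,10,11,12,13,14,15}
step 10: eval (b < (4 + (element // 3))) {3,4,5,6,7,8,9,10,11,12,13,14,15}
step 11: d <- ((b % 5) + (d * -4))    {9,10,11,12,13,14,15}
step 12: b <- (b + 2)                 {9,10,11,12,13,14,15}
step 13: eval (b < (4 + (element // 3))) {9,10,11,12,13,14,15}
step 14: d <- ((b % 5) + (d * -4))    {15}
step 15: b <- (b + 2)                 {15}
step 16: eval (b < (4 + (element // 3))) {15}
step 17: d <- ((5 - d) + 8)           {0,1,2,3,4,5,6,7,8,9,10,11,12,13,14,15}
step 18: a <- a                       {0,1,2,3,4,5,6,7,8,9,10,11,12,13,14,15}
step 19: a <- 10                      {0,1,2,3,4,5,6,7,8,9,10,11,12,13,14,15}

Answer: 20 steps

b: 4,4,4,6,6,6,6,6,6,8,8,8,8,8,8,10
a: 10,10,10,10,10,10,10,10,10,10,10,10,10,10,10,10
d: 11,-5,-21,209,273,337,401,465,529,-2308,-2564,-2820,-3076,-3332,-3588,15438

steps = 20; useful = 239; efficiency = 239/320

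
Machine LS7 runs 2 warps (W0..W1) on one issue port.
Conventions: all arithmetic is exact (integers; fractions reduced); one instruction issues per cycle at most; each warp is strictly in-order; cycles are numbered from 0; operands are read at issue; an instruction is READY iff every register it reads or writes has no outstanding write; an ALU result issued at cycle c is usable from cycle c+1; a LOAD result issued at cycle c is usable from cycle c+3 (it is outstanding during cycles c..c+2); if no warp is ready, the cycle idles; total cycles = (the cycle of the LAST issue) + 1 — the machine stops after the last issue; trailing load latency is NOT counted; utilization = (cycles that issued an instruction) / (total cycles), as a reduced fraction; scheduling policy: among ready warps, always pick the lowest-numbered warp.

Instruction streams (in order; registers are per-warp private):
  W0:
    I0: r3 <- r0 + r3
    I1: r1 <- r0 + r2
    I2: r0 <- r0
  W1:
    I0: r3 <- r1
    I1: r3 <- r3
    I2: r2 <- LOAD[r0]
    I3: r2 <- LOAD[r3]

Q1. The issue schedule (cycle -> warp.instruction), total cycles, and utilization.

cycle 0: W0.I0
cycle 1: W0.I1
cycle 2: W0.I2
cycle 3: W1.I0
cycle 4: W1.I1
cycle 5: W1.I2
cycle 6: idle
cycle 7: idle
cycle 8: W1.I3

Answer: 9 cycles, utilization 7/9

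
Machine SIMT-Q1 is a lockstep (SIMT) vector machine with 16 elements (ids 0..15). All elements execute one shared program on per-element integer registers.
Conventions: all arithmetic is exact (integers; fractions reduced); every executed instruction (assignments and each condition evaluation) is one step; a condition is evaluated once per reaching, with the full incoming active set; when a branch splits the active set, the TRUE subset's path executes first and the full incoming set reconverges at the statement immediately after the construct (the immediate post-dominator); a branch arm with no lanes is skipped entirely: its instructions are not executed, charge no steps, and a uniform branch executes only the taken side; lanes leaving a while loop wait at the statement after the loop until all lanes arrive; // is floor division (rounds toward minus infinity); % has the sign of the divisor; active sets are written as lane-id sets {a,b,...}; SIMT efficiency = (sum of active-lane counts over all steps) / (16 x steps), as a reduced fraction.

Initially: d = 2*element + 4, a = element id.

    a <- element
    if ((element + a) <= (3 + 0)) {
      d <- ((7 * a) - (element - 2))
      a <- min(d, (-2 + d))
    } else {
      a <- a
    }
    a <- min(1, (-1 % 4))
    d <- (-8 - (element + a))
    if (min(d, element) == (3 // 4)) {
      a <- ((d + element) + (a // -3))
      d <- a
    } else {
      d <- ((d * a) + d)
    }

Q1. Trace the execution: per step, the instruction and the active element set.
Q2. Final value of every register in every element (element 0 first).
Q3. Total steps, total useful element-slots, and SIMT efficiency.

step 0: a <- element                 {0,1,2,3,4,5,6,7,8,9,10,11,12,13,14,15}
step 1: eval ((element + a) <= (3 + 0)) {0,1,2,3,4,5,6,7,8,9,10,11,12,13,14,15}
step 2: d <- ((7 * a) - (element - 2)) {0,1}
step 3: a <- min(d, (-2 + d))        {0,1}
step 4: a <- a                       {2,3,4,5,6,7,8,9,10,11,12,13,14,15}
step 5: a <- min(1, (-1 % 4))        {0,1,2,3,4,5,6,7,8,9,10,11,12,13,14,15}
step 6: d <- (-8 - (element + a))    {0,1,2,3,4,5,6,7,8,9,10,11,12,13,14,15}
step 7: eval (min(d, element) == (3 // 4)) {0,1,2,3,4,5,6,7,8,9,10,11,12,13,14,15}
step 8: d <- ((d * a) + d)           {0,1,2,3,4,5,6,7,8,9,10,11,12,13,14,15}

Answer: 9 steps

d: -18,-20,-22,-24,-26,-28,-30,-32,-34,-36,-38,-40,-42,-44,-46,-48
a: 1,1,1,1,1,1,1,1,1,1,1,1,1,1,1,1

steps = 9; useful = 114; efficiency = 114/144 = 19/24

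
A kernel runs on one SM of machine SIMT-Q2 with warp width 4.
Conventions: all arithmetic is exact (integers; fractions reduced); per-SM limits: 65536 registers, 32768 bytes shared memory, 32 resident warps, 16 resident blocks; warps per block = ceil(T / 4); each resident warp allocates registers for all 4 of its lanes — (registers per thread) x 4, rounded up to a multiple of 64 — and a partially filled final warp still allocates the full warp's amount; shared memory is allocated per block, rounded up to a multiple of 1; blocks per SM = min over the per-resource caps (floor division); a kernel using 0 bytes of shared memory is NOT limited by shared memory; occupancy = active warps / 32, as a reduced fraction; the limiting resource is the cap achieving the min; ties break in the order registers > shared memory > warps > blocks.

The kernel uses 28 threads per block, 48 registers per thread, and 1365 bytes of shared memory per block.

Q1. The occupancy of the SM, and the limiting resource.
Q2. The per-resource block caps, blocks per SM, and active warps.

Answer: occupancy 7/8, limited by warps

registers: 48 blocks
shared memory: 24 blocks
warps: 4 blocks
blocks: 16 blocks

Answer: 4 blocks, 28 active warps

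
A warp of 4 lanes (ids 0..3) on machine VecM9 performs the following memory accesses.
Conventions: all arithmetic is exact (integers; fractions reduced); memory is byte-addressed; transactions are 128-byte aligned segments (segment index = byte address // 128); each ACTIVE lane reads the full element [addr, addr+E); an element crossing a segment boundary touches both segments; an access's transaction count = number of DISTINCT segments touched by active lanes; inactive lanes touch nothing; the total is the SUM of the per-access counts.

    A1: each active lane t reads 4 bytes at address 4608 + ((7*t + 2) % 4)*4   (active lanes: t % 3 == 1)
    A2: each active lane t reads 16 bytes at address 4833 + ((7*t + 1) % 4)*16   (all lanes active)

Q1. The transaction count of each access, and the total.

A1: 1 transaction
A2: 2 transactions

Answer: 1,2; total 3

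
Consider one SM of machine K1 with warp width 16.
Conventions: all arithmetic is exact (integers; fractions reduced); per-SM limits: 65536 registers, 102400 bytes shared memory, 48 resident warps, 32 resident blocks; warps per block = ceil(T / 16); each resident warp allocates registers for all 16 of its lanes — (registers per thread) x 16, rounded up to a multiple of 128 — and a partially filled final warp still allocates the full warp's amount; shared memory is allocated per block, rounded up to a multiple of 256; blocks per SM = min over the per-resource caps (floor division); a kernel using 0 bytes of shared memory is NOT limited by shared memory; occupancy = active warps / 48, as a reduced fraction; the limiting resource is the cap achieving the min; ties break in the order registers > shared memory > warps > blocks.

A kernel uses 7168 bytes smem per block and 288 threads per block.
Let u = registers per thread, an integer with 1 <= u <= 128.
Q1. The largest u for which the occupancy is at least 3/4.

Answer: u = 112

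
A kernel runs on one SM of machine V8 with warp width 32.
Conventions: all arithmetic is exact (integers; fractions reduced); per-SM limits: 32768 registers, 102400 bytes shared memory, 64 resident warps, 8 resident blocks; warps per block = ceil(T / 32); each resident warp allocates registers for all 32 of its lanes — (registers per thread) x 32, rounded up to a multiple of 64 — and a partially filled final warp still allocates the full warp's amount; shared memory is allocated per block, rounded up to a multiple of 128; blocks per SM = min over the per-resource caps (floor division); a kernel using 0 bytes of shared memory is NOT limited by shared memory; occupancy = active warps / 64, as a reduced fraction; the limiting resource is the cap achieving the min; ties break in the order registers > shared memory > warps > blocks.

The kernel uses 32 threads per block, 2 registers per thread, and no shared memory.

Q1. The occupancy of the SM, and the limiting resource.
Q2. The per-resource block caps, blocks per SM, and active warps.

Answer: occupancy 1/8, limited by blocks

registers: 512 blocks
shared memory: no limit (kernel uses none)
warps: 64 blocks
blocks: 8 blocks

Answer: 8 blocks, 8 active warps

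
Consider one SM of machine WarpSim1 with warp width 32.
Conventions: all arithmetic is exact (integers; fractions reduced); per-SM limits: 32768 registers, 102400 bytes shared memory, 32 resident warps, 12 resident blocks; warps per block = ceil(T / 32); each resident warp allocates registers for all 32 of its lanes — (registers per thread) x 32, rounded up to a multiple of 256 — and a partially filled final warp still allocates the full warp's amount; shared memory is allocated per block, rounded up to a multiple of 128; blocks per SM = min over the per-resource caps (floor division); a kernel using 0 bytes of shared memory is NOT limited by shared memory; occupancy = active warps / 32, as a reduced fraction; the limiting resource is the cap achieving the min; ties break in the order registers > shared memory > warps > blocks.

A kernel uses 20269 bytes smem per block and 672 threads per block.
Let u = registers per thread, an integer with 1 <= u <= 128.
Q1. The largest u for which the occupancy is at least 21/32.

Answer: u = 48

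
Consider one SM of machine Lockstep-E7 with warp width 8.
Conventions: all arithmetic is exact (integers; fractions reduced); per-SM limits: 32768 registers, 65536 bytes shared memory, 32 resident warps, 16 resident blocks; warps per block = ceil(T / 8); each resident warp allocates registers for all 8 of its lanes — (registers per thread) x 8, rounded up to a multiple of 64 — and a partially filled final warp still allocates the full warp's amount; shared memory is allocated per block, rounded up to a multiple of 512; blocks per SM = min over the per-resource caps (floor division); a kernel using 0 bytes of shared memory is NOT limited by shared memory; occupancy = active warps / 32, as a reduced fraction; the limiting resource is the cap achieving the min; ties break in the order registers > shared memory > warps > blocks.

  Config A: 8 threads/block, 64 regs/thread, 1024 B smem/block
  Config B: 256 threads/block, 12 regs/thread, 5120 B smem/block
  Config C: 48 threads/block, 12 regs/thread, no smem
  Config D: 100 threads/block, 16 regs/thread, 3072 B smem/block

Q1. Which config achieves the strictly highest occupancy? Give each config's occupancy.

occupancies: A 1/2, B 1, C 15/16, D 13/16

Answer: B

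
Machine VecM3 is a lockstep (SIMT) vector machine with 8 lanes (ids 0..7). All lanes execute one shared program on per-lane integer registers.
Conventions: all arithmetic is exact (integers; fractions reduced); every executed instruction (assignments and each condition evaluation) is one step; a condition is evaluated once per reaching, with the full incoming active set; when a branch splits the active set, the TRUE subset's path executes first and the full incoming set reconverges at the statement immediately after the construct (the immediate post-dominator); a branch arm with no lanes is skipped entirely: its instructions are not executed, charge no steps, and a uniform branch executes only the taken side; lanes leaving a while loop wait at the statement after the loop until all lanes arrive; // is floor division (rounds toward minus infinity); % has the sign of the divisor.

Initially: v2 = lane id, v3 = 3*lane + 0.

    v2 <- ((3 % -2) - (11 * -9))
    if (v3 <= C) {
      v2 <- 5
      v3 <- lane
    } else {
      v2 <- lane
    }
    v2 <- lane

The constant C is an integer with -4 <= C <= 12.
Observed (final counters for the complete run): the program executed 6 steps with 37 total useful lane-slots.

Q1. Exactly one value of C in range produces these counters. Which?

Answer: C = 12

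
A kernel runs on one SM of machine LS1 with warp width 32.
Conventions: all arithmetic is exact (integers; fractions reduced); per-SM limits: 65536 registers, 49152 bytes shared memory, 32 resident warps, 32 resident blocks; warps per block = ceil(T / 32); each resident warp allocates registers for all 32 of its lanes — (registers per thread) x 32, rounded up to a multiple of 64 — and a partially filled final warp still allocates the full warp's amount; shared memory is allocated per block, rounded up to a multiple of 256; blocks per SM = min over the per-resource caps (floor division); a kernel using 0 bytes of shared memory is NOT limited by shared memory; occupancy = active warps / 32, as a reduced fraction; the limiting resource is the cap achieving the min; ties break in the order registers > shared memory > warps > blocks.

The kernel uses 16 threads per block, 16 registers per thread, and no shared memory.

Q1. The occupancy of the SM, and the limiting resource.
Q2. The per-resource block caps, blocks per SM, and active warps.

Answer: occupancy 1, limited by warps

registers: 128 blocks
shared memory: no limit (kernel uses none)
warps: 32 blocks
blocks: 32 blocks

Answer: 32 blocks, 32 active warps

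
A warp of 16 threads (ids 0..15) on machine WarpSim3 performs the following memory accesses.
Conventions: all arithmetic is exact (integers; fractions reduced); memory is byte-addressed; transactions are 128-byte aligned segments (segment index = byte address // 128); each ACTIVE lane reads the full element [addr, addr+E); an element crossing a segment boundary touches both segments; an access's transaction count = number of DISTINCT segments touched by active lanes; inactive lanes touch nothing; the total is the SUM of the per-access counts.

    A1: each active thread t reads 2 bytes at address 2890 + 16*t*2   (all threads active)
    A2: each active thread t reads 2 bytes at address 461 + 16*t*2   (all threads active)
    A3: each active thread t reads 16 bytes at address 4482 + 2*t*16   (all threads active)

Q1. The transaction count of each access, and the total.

A1: 5 transactions
A2: 5 transactions
A3: 4 transactions

Answer: 5,5,4; total 14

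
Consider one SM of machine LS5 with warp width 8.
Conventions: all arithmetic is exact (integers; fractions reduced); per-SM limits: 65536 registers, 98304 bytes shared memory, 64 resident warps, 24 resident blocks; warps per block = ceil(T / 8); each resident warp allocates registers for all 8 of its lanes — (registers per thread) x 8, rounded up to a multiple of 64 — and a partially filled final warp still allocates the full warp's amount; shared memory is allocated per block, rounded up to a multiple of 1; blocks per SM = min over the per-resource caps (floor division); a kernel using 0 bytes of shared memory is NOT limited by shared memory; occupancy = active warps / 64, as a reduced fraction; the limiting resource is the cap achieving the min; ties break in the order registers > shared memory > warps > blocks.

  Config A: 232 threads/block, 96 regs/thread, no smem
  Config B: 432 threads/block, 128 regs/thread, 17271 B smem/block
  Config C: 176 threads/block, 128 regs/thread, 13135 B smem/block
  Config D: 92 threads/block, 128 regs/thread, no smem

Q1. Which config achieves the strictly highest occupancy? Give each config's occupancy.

occupancies: A 29/32, B 27/32, C 11/16, D 15/16

Answer: D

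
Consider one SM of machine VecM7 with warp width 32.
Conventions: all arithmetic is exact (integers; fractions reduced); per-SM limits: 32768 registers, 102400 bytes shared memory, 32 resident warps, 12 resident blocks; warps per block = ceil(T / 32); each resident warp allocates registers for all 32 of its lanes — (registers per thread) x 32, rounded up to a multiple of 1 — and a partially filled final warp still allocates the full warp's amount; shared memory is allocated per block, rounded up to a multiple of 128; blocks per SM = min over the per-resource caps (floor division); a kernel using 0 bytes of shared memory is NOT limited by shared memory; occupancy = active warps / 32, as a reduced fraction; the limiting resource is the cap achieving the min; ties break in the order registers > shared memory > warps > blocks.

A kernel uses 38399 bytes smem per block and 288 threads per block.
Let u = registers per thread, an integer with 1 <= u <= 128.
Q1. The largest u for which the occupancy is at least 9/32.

Answer: u = 113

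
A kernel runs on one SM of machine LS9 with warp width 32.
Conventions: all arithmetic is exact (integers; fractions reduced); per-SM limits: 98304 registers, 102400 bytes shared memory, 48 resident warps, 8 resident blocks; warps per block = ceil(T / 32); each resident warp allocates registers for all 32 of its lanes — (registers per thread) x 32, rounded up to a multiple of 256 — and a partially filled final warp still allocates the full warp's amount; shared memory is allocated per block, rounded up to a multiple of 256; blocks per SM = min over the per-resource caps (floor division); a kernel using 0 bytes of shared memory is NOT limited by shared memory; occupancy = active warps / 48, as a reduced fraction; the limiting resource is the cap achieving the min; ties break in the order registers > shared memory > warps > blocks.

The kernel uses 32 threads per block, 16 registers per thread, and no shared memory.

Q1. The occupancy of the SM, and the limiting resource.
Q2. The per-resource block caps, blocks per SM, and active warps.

Answer: occupancy 1/6, limited by blocks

registers: 192 blocks
shared memory: no limit (kernel uses none)
warps: 48 blocks
blocks: 8 blocks

Answer: 8 blocks, 8 active warps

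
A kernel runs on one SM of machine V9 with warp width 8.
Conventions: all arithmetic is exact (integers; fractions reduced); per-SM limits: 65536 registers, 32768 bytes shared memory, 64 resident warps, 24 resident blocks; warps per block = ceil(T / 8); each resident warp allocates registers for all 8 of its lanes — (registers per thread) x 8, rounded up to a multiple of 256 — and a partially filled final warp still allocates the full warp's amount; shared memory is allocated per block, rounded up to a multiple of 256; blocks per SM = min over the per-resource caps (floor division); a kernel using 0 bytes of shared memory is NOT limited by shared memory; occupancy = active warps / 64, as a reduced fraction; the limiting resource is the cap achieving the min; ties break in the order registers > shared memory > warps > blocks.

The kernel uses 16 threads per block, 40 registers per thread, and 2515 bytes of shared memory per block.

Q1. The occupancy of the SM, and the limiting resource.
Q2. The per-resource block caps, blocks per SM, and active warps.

Answer: occupancy 3/8, limited by shared memory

registers: 64 blocks
shared memory: 12 blocks
warps: 32 blocks
blocks: 24 blocks

Answer: 12 blocks, 24 active warps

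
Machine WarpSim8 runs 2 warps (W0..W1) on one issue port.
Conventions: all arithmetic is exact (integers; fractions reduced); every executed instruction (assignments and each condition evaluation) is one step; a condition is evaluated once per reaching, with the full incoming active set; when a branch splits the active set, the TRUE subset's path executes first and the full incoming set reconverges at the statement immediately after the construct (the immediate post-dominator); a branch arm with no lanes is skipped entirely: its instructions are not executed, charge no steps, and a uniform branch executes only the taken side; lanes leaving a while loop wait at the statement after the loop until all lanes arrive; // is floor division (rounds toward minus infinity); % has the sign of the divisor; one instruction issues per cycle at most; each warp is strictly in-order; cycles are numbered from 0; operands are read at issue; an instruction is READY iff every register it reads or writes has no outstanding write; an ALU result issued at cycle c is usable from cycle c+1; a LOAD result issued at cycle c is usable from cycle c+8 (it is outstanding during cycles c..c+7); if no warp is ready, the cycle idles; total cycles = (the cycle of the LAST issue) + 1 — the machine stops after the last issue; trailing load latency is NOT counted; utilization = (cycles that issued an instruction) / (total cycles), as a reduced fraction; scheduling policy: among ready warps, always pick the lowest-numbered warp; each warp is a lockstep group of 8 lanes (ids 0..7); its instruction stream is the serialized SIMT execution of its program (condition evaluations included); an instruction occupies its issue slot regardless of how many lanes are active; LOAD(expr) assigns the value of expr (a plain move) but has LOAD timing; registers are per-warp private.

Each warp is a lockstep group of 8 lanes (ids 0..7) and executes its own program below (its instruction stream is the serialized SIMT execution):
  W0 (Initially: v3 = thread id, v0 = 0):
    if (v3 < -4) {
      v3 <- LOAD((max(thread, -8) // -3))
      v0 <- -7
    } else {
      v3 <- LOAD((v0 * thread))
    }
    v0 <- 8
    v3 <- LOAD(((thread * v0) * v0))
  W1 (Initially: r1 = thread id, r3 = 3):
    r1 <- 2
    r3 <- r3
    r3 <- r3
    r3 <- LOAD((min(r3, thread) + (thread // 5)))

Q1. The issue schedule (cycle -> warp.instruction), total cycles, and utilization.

cycle 0: W0.I0
cycle 1: W0.I1
cycle 2: W0.I2
cycle 3: W1.I0
cycle 4: W1.I1
cycle 5: W1.I2
cycle 6: W1.I3
cycle 7: idle
cycle 8: idle
cycle 9: W0.I3

Answer: 10 cycles, utilization 4/5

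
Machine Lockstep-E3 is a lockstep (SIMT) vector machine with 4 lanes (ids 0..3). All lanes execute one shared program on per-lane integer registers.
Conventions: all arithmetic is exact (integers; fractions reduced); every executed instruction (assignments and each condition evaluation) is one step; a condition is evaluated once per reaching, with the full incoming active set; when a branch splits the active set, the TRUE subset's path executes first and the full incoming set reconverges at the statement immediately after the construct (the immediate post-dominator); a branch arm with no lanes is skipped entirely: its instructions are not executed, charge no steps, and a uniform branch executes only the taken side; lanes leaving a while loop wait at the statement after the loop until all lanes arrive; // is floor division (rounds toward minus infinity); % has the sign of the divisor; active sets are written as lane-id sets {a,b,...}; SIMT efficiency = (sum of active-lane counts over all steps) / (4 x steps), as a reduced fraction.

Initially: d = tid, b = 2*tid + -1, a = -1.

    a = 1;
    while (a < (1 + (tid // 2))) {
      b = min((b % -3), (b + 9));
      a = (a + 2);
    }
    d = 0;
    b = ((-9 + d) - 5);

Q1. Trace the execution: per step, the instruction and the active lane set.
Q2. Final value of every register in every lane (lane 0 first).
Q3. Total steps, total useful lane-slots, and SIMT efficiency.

step 0: a <- 1                       {0,1,2,3}
step 1: eval (a < (1 + (tid // 2)))  {0,1,2,3}
step 2: b <- min((b % -3), (b + 9))  {2,3}
step 3: a <- (a + 2)                 {2,3}
step 4: eval (a < (1 + (tid // 2)))  {2,3}
step 5: d <- 0                       {0,1,2,3}
step 6: b <- ((-9 + d) - 5)          {0,1,2,3}

Answer: 7 steps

d: 0,0,0,0
b: -14,-14,-14,-14
a: 1,1,3,3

steps = 7; useful = 22; efficiency = 22/28 = 11/14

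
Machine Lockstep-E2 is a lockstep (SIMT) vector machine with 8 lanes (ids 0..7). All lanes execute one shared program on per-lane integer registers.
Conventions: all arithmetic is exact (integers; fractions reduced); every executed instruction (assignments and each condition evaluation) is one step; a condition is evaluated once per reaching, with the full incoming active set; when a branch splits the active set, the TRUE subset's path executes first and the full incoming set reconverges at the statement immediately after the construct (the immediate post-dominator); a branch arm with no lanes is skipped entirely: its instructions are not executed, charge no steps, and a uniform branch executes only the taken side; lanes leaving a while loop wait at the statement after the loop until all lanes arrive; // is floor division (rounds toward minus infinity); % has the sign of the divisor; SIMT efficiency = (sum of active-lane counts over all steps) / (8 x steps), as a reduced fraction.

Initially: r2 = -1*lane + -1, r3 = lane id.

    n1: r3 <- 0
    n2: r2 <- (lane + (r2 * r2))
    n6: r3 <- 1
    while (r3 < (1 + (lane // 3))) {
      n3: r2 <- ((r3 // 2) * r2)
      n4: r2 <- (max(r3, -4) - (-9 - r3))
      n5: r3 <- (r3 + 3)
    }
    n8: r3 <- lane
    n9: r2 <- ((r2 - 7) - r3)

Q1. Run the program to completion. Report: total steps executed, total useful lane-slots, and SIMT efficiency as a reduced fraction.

Answer: 10 steps, 68 useful, 17/20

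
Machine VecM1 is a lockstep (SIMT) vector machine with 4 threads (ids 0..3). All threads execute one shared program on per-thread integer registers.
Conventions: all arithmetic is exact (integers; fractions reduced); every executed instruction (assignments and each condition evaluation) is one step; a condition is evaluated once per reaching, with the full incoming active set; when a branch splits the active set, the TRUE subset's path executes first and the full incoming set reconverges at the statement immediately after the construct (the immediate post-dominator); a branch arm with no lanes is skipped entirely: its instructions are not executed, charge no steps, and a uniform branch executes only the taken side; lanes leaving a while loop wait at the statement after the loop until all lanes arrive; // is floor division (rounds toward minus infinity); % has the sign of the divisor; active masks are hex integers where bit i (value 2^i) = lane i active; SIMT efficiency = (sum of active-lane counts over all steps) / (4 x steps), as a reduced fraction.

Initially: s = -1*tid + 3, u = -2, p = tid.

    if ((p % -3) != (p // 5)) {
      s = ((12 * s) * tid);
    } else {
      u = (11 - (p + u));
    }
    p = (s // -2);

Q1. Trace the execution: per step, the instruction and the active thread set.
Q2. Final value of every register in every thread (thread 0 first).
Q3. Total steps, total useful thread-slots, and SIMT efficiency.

step 0: eval ((p % -3) != (p // 5))  0xf
step 1: s <- ((12 * s) * tid)        0x6
step 2: u <- (11 - (p + u))          0x9
step 3: p <- (s // -2)               0xf

Answer: 4 steps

s: 3,24,24,0
u: 13,-2,-2,10
p: -2,-12,-12,0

steps = 4; useful = 12; efficiency = 12/16 = 3/4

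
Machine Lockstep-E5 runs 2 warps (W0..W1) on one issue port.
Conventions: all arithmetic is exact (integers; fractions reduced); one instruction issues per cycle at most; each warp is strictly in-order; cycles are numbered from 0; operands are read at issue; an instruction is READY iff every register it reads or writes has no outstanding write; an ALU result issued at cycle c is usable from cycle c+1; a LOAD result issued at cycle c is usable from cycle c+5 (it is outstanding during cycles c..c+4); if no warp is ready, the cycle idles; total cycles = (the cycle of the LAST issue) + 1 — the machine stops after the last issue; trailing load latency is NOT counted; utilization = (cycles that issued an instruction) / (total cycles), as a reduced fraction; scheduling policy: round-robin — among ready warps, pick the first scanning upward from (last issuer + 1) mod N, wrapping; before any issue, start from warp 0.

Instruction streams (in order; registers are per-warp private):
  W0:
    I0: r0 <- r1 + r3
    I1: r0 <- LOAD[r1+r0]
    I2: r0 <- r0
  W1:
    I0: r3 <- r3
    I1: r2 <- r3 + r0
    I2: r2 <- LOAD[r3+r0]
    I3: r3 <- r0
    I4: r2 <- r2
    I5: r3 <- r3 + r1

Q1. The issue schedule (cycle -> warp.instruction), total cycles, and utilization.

cycle 0: W0.I0
cycle 1: W1.I0
cycle 2: W0.I1
cycle 3: W1.I1
cycle 4: W1.I2
cycle 5: W1.I3
cycle 6: idle
cycle 7: W0.I2
cycle 8: idle
cycle 9: W1.I4
cycle 10: W1.I5

Answer: 11 cycles, utilization 9/11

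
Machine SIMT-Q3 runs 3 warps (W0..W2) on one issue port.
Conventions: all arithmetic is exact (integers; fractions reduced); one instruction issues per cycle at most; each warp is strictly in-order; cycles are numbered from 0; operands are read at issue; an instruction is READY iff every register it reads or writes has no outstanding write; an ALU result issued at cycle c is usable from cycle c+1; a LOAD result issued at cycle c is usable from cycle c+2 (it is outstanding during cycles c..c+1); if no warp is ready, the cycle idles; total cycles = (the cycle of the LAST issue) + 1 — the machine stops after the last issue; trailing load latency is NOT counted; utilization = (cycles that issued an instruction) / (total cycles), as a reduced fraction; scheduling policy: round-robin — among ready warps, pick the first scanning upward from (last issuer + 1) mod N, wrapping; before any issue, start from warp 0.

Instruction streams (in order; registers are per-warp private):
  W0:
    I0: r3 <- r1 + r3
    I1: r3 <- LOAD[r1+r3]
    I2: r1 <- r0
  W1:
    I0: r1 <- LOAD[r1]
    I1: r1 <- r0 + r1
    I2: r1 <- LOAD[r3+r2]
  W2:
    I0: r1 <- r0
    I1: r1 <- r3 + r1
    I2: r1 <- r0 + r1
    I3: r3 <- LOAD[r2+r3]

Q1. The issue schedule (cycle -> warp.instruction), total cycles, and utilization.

cycle 0: W0.I0
cycle 1: W1.I0
cycle 2: W2.I0
cycle 3: W0.I1
cycle 4: W1.I1
cycle 5: W2.I1
cycle 6: W0.I2
cycle 7: W1.I2
cycle 8: W2.I2
cycle 9: W2.I3

Answer: 10 cycles, utilization 1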